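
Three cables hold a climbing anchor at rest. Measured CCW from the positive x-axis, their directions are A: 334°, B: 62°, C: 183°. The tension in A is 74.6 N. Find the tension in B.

T_B ≈ 42.2 N

Resolve: ΣF_x = 74.6 cos 334° + T_B cos 62° + T_C cos 183° = 0.
        ΣF_y = 74.6 sin 334° + T_B sin 62° + T_C sin 183° = 0.
The known terms sum to (67.05, -32.7) N, so 0.4695 T_B − 0.9986 T_C = -67.05 and 0.8829 T_B − 0.0523 T_C = 32.7.
Solving simultaneously: T_B = 42.19 N, T_C = 86.98 N.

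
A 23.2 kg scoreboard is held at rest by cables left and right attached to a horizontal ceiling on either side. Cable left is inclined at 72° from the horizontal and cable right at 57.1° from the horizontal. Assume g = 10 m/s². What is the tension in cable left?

T_left ≈ 162 N

Weight W = 23.2 × 10 = 232 N acts straight down.
Horizontal: T_left cos 72° = T_right cos 57.1°  →  T_right = 0.5689 T_left.
Vertical: T_left sin 72° + T_right sin 57.1° = 232.
Substituting the horizontal relation into the vertical equation gives 1.429 T_left = 232, so T_left = 162.4 N.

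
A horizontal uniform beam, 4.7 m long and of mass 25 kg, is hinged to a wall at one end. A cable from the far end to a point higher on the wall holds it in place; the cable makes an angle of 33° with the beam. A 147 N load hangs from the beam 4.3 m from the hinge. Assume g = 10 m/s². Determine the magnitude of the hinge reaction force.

Take torques about the hinge: T sin 33° · 4.7 = 25×10×2.35 + 147×4.3 = 1219.6 N·m.
So T = 1219.6 / (0.5446 × 4.7) = 476.44 N.
ΣF_x = 0: H_x = T cos 33° = 399.58 N.
ΣF_y = 0: H_y = (25×10 + 147) − T sin 33° = 397 − 259.49 = 137.51 N.
|H| = √(H_x² + H_y²) = √((399.58)² + (137.51)²) = 422.58 N.

|H| ≈ 423 N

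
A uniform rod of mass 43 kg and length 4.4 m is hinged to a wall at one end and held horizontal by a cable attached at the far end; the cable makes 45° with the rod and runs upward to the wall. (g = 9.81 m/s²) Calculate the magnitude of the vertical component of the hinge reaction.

|H_y| ≈ 211 N

Take torques about the hinge: T sin 45° · 4.4 = 43×9.81×2.2 = 928.03 N·m.
So T = 928.03 / (0.7071 × 4.4) = 298.28 N.
ΣF_y = 0: H_y = (43×9.81) − T sin 45° = 421.83 − 210.92 = 210.92 N.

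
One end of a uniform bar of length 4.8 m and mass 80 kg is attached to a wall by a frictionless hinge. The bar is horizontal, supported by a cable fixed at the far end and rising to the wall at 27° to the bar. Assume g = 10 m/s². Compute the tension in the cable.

Take torques about the hinge: T sin 27° · 4.8 = 80×10×2.4 = 1920 N·m.
So T = 1920 / (0.4540 × 4.8) = 881.08 N.

T ≈ 881 N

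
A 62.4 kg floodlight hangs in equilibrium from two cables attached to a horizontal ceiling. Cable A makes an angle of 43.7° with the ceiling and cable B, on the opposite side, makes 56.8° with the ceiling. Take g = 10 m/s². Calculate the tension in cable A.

T_A ≈ 347 N

Weight W = 62.4 × 10 = 624 N acts straight down.
Horizontal: T_A cos 43.7° = T_B cos 56.8°  →  T_B = 1.32 T_A.
Vertical: T_A sin 43.7° + T_B sin 56.8° = 624.
Substituting the horizontal relation into the vertical equation gives 1.796 T_A = 624, so T_A = 347.5 N.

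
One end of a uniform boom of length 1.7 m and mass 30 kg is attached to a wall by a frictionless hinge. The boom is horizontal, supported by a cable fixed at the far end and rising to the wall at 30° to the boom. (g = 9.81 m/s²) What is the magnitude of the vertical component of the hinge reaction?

|H_y| ≈ 147 N

Take torques about the hinge: T sin 30° · 1.7 = 30×9.81×0.85 = 250.16 N·m.
So T = 250.16 / (0.5000 × 1.7) = 294.3 N.
ΣF_y = 0: H_y = (30×9.81) − T sin 30° = 294.3 − 147.15 = 147.15 N.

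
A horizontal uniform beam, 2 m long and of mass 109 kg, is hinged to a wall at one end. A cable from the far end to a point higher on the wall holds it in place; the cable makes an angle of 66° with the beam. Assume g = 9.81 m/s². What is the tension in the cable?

Take torques about the hinge: T sin 66° · 2 = 109×9.81×1 = 1069.3 N·m.
So T = 1069.3 / (0.9135 × 2) = 585.24 N.

T ≈ 585 N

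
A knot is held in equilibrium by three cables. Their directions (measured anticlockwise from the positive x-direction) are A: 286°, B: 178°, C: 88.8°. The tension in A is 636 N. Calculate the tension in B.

Resolve: ΣF_x = 636 cos 286° + T_B cos 178° + T_C cos 88.8° = 0.
        ΣF_y = 636 sin 286° + T_B sin 178° + T_C sin 88.8° = 0.
The known terms sum to (175.3, -611.4) N, so -0.9994 T_B + 0.0209 T_C = -175.3 and 0.0349 T_B + 0.9998 T_C = 611.4.
Solving simultaneously: T_B = 188.1 N, T_C = 604.9 N.

T_B ≈ 188 N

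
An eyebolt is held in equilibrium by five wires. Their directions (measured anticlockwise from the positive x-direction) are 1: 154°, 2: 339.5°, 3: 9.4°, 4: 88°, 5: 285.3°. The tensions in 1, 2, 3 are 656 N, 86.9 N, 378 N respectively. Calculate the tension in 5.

T_5 ≈ 492 N

Resolve: ΣF_x = 656 cos 154° + 86.9 cos 339.5° + 378 cos 9.4° + T_4 cos 88° + T_5 cos 285.3° = 0.
        ΣF_y = 656 sin 154° + 86.9 sin 339.5° + 378 sin 9.4° + T_4 sin 88° + T_5 sin 285.3° = 0.
The known terms sum to (-135.3, 318.9) N, so 0.0349 T_4 + 0.2639 T_5 = 135.3 and 0.9994 T_4 − 0.9646 T_5 = -318.9.
Solving simultaneously: T_4 = 155.9 N, T_5 = 492.1 N.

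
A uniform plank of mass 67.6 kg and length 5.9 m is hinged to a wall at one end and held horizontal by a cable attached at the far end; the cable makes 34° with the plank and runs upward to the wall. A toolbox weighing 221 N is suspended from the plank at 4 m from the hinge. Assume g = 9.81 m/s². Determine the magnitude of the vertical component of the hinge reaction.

|H_y| ≈ 403 N

Take torques about the hinge: T sin 34° · 5.9 = 67.6×9.81×2.95 + 221×4 = 2840.3 N·m.
So T = 2840.3 / (0.5592 × 5.9) = 860.9 N.
ΣF_y = 0: H_y = (67.6×9.81 + 221) − T sin 34° = 884.16 − 481.41 = 402.75 N.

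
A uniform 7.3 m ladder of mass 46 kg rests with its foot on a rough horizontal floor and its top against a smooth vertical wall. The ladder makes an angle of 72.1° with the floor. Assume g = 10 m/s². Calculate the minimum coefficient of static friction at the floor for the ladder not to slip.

ΣF_y = 0: N_floor = 46×10 = 460 N.
Torques about the foot: N_wall · 7.3 sin 72.1° = 46×10×3.65 cos 72.1° → N_wall = 74.288 N.
ΣF_x = 0: f_floor = N_wall = 74.288 N.
μ_min = f_floor / N_floor = 74.288 / 460 = 0.1615.

μ_min ≈ 0.161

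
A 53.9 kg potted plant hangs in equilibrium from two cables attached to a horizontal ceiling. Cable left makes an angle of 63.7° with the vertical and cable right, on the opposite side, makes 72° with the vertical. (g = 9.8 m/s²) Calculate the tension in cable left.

T_left ≈ 719 N

Angles from the horizontal: cable left is 90° − 63.7° = 26.3°, cable right is 90° − 72° = 18°.
Weight W = 53.9 × 9.8 = 528.2 N acts straight down.
Horizontal: T_left cos 26.3° = T_right cos 18°  →  T_right = 0.9426 T_left.
Vertical: T_left sin 26.3° + T_right sin 18° = 528.2.
Substituting the horizontal relation into the vertical equation gives 0.7344 T_left = 528.2, so T_left = 719.3 N.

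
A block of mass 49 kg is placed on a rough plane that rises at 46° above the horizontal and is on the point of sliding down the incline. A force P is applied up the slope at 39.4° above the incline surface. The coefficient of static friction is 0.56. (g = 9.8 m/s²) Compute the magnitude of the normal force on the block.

On the verge of sliding down the incline, friction equals μN and acts up the slope.
Perpendicular: N + P sin 39.4° = W cos 46° = 333.6 N.
Along incline: P cos 39.4° + μN = W sin 46° with W sin 46° = 345.4 N.
Solving the pair for P and N: P = 380.1 N, N = 92.29 N (and f = μN = 51.68 N).

N ≈ 92.3 N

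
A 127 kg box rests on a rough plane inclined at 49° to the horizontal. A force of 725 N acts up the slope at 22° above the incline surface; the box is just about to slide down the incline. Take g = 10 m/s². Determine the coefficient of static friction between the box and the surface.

μ ≈ 0.510

On the verge of sliding down the incline, friction is at its maximum μN and acts up the slope.
Perpendicular to incline: N = W cos 49° − P sin 22° = 833.2 − 271.6 = 561.6 N.
Along incline: P cos 22° + μN = W sin 49° → μ = (W sin 49° − P cos 22°) / N = 0.5097.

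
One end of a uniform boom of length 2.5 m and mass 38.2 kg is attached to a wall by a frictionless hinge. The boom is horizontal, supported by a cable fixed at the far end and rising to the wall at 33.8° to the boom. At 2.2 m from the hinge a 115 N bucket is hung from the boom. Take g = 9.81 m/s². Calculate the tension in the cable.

T ≈ 519 N

Take torques about the hinge: T sin 33.8° · 2.5 = 38.2×9.81×1.25 + 115×2.2 = 721.43 N·m.
So T = 721.43 / (0.5563 × 2.5) = 518.74 N.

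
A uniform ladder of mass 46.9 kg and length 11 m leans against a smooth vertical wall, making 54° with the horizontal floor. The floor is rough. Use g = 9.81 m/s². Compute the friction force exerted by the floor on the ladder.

f ≈ 167 N

Torques about the foot: N_wall · 11 sin 54° = 46.9×9.81×5.5 cos 54° → N_wall = 167.14 N.
ΣF_x = 0: f_floor = N_wall = 167.14 N.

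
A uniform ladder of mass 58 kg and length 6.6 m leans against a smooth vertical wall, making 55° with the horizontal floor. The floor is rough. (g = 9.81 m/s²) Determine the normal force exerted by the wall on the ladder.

Torques about the foot: N_wall · 6.6 sin 55° = 58×9.81×3.3 cos 55° → N_wall = 199.2 N.

N_wall ≈ 199 N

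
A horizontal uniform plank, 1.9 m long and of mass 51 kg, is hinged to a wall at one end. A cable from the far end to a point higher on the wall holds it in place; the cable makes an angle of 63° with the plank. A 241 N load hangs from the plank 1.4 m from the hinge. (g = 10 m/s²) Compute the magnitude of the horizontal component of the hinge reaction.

H_x ≈ 220 N

Take torques about the hinge: T sin 63° · 1.9 = 51×10×0.95 + 241×1.4 = 821.9 N·m.
So T = 821.9 / (0.8910 × 1.9) = 485.49 N.
ΣF_x = 0: H_x = T cos 63° = 220.41 N.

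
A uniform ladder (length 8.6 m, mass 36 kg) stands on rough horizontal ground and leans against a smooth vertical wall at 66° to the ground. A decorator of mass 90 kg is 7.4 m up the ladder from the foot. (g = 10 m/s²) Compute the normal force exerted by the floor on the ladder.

N_floor ≈ 1260 N

ΣF_y = 0: N_floor = 36×10 + 90×10 = 1260 N.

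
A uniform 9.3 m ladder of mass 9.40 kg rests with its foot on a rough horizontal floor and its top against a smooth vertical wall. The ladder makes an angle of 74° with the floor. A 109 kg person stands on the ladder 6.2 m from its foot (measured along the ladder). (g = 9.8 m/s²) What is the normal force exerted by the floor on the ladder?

ΣF_y = 0: N_floor = 9.40×9.8 + 109×9.8 = 1160.3 N.

N_floor ≈ 1160 N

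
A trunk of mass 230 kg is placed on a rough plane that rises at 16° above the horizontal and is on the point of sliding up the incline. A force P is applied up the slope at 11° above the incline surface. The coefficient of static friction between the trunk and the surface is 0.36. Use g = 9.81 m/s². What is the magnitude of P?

On the verge of sliding up the incline, friction equals μN and acts down the slope.
Perpendicular: N + P sin 11° = W cos 16° = 2169 N.
Along incline: P cos 11° = W sin 16° + μN  with W sin 16° = 621.9 N.
Solving the pair for P and N: P = 1336 N, N = 1914 N (and f = μN = 689.1 N).

P ≈ 1340 N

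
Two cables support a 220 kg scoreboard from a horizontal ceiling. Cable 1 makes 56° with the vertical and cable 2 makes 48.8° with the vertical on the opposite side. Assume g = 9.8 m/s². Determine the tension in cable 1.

T_1 ≈ 1680 N

Angles from the horizontal: cable 1 is 90° − 56° = 34°, cable 2 is 90° − 48.8° = 41.2°.
Weight W = 220 × 9.8 = 2156 N acts straight down.
Horizontal: T_1 cos 34° = T_2 cos 41.2°  →  T_2 = 1.102 T_1.
Vertical: T_1 sin 34° + T_2 sin 41.2° = 2156.
Substituting the horizontal relation into the vertical equation gives 1.285 T_1 = 2156, so T_1 = 1678 N.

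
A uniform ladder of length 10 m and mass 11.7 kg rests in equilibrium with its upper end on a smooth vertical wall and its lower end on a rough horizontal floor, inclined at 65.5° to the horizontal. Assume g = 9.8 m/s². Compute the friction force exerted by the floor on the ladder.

Torques about the foot: N_wall · 10 sin 65.5° = 11.7×9.8×5 cos 65.5° → N_wall = 26.127 N.
ΣF_x = 0: f_floor = N_wall = 26.127 N.

f ≈ 26.1 N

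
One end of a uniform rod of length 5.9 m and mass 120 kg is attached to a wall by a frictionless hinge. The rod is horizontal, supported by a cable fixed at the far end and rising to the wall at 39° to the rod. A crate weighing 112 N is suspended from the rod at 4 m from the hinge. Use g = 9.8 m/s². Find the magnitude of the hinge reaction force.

|H| ≈ 1030 N

Take torques about the hinge: T sin 39° · 5.9 = 120×9.8×2.95 + 112×4 = 3917.2 N·m.
So T = 3917.2 / (0.6293 × 5.9) = 1055 N.
ΣF_x = 0: H_x = T cos 39° = 819.89 N.
ΣF_y = 0: H_y = (120×9.8 + 112) − T sin 39° = 1288 − 663.93 = 624.07 N.
|H| = √(H_x² + H_y²) = √((819.89)² + (624.07)²) = 1030.4 N.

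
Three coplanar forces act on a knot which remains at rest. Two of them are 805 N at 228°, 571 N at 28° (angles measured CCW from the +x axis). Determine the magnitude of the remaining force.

F ≈ 332 N

Sum the known components: ΣF_x = -34.49 N, ΣF_y = -330.2 N.
For equilibrium the remaining force must supply (−ΣF_x, −ΣF_y) = (34.49, 330.2) N.
Magnitude = √((34.49)² + (330.2)²) = 332 N; direction = atan2(330.2, 34.49) = 84.0°.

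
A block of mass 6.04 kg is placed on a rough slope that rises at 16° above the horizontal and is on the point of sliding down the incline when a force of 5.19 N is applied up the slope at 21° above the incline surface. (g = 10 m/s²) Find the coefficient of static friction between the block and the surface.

μ ≈ 0.210

On the verge of sliding down the incline, friction is at its maximum μN and acts up the slope.
Perpendicular to incline: N = W cos 16° − P sin 21° = 58.06 − 1.86 = 56.2 N.
Along incline: P cos 21° + μN = W sin 16° → μ = (W sin 16° − P cos 21°) / N = 0.21.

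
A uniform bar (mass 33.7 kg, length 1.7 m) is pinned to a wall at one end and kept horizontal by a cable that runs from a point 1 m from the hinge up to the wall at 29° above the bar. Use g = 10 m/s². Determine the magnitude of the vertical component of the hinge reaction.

|H_y| ≈ 50.6 N

Take torques about the hinge: T sin 29° · 1 = 33.7×10×0.85 = 286.45 N·m.
So T = 286.45 / (0.4848 × 1) = 590.85 N.
ΣF_y = 0: H_y = (33.7×10) − T sin 29° = 337 − 286.45 = 50.55 N.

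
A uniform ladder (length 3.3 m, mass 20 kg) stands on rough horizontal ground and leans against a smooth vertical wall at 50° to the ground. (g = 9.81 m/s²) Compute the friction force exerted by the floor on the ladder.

f ≈ 82.3 N

Torques about the foot: N_wall · 3.3 sin 50° = 20×9.81×1.65 cos 50° → N_wall = 82.316 N.
ΣF_x = 0: f_floor = N_wall = 82.316 N.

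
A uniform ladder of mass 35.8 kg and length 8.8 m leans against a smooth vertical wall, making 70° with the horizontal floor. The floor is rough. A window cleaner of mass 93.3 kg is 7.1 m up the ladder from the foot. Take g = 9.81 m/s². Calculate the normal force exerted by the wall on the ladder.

N_wall ≈ 333 N

Torques about the foot: N_wall · 8.8 sin 70° = 35.8×9.81×4.4 cos 70° + 93.3×9.81×7.1 cos 70° → N_wall = 332.69 N.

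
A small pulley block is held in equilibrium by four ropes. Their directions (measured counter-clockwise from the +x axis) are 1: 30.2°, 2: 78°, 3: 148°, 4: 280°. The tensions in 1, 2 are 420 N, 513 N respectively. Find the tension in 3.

Resolve: ΣF_x = 420 cos 30.2° + 513 cos 78° + T_3 cos 148° + T_4 cos 280° = 0.
        ΣF_y = 420 sin 30.2° + 513 sin 78° + T_3 sin 148° + T_4 sin 280° = 0.
The known terms sum to (469.7, 713.1) N, so -0.8480 T_3 + 0.1736 T_4 = -469.7 and 0.5299 T_3 − 0.9848 T_4 = -713.1.
Solving simultaneously: T_3 = 789 N, T_4 = 1149 N.

T_3 ≈ 789 N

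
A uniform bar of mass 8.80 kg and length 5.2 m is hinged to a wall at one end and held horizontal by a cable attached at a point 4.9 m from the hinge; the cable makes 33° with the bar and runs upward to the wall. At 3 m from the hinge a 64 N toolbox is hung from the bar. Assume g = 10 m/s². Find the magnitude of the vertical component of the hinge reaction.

|H_y| ≈ 66.1 N

Take torques about the hinge: T sin 33° · 4.9 = 8.80×10×2.6 + 64×3 = 420.8 N·m.
So T = 420.8 / (0.5446 × 4.9) = 157.68 N.
ΣF_y = 0: H_y = (8.80×10 + 64) − T sin 33° = 152 − 85.878 = 66.122 N.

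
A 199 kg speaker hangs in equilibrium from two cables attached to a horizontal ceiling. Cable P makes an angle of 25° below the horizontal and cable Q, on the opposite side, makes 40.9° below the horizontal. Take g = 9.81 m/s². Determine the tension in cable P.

T_P ≈ 1620 N

Weight W = 199 × 9.81 = 1952 N acts straight down.
Horizontal: T_P cos 25° = T_Q cos 40.9°  →  T_Q = 1.199 T_P.
Vertical: T_P sin 25° + T_Q sin 40.9° = 1952.
Substituting the horizontal relation into the vertical equation gives 1.208 T_P = 1952, so T_P = 1616 N.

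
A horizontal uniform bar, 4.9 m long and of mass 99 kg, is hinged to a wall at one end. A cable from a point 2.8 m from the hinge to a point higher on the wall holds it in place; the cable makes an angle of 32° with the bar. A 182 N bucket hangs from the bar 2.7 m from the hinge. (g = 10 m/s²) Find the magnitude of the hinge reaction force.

Take torques about the hinge: T sin 32° · 2.8 = 99×10×2.45 + 182×2.7 = 2916.9 N·m.
So T = 2916.9 / (0.5299 × 2.8) = 1965.9 N.
ΣF_x = 0: H_x = T cos 32° = 1667.1 N.
ΣF_y = 0: H_y = (99×10 + 182) − T sin 32° = 1172 − 1041.8 = 130.25 N.
|H| = √(H_x² + H_y²) = √((1667.1)² + (130.25)²) = 1672.2 N.

|H| ≈ 1670 N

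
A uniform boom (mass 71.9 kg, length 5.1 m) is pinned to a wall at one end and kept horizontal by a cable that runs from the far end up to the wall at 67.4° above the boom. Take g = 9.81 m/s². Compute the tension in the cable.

T ≈ 382 N

Take torques about the hinge: T sin 67.4° · 5.1 = 71.9×9.81×2.55 = 1798.6 N·m.
So T = 1798.6 / (0.9232 × 5.1) = 382 N.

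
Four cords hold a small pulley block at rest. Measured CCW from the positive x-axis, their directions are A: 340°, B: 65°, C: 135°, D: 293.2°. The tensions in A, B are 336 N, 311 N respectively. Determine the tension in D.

T_D ≈ 1170 N

Resolve: ΣF_x = 336 cos 340° + 311 cos 65° + T_C cos 135° + T_D cos 293.2° = 0.
        ΣF_y = 336 sin 340° + 311 sin 65° + T_C sin 135° + T_D sin 293.2° = 0.
The known terms sum to (447.2, 166.9) N, so -0.7071 T_C + 0.3939 T_D = -447.2 and 0.7071 T_C − 0.9191 T_D = -166.9.
Solving simultaneously: T_C = 1284 N, T_D = 1169 N.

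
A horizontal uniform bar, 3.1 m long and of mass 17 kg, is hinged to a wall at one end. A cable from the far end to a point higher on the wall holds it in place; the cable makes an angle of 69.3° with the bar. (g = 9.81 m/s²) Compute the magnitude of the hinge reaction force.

|H| ≈ 89.1 N

Take torques about the hinge: T sin 69.3° · 3.1 = 17×9.81×1.55 = 258.49 N·m.
So T = 258.49 / (0.9354 × 3.1) = 89.139 N.
ΣF_x = 0: H_x = T cos 69.3° = 31.509 N.
ΣF_y = 0: H_y = (17×9.81) − T sin 69.3° = 166.77 − 83.385 = 83.385 N.
|H| = √(H_x² + H_y²) = √((31.509)² + (83.385)²) = 89.139 N.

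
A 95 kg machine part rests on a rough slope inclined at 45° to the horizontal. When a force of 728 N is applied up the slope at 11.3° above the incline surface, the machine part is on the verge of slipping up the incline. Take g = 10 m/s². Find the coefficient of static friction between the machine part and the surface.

On the verge of sliding up the incline, friction is at its maximum μN and acts down the slope.
Perpendicular to incline: N = W cos 45° − P sin 11.3° = 671.8 − 142.6 = 529.1 N.
Along incline: P cos 11.3° − μN = W sin 45° → μ = −(W sin 45° − P cos 11.3°) / N = 0.07964.

μ ≈ 0.0796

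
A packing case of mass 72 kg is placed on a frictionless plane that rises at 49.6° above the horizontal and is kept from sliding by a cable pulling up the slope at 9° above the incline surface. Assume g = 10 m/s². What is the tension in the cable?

Take axes along and perpendicular to the incline. Weight components: W sin 49.6° = 548.3 N down-slope, W cos 49.6° = 466.6 N into the surface.
Along incline: T cos 9° = W sin 49.6° → T = 555.1 N.
Perpendicular: N = W cos 49.6° − T sin 9° = 379.8 N.

T ≈ 555 N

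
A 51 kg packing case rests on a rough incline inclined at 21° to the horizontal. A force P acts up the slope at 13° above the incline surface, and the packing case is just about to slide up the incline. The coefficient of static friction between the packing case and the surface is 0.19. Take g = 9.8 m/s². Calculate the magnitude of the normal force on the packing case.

N ≈ 407 N

On the verge of sliding up the incline, friction equals μN and acts down the slope.
Perpendicular: N + P sin 13° = W cos 21° = 466.6 N.
Along incline: P cos 13° = W sin 21° + μN  with W sin 21° = 179.1 N.
Solving the pair for P and N: P = 263.3 N, N = 407.4 N (and f = μN = 77.4 N).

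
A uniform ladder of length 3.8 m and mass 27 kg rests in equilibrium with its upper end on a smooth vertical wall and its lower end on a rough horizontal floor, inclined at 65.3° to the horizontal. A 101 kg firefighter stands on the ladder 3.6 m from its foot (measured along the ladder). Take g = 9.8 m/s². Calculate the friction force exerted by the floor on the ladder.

f ≈ 492 N

Torques about the foot: N_wall · 3.8 sin 65.3° = 27×9.8×1.9 cos 65.3° + 101×9.8×3.6 cos 65.3° → N_wall = 492.15 N.
ΣF_x = 0: f_floor = N_wall = 492.15 N.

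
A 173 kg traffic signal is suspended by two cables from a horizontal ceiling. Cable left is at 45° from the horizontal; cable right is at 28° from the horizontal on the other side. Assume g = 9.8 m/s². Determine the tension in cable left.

Weight W = 173 × 9.8 = 1695 N acts straight down.
Horizontal: T_left cos 45° = T_right cos 28°  →  T_right = 0.8008 T_left.
Vertical: T_left sin 45° + T_right sin 28° = 1695.
Substituting the horizontal relation into the vertical equation gives 1.083 T_left = 1695, so T_left = 1565 N.

T_left ≈ 1570 N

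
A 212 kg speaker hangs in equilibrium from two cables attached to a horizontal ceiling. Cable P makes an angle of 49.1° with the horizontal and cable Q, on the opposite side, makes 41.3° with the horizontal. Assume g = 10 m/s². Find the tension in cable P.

Weight W = 212 × 10 = 2120 N acts straight down.
Horizontal: T_P cos 49.1° = T_Q cos 41.3°  →  T_Q = 0.8715 T_P.
Vertical: T_P sin 49.1° + T_Q sin 41.3° = 2120.
Substituting the horizontal relation into the vertical equation gives 1.331 T_P = 2120, so T_P = 1593 N.

T_P ≈ 1590 N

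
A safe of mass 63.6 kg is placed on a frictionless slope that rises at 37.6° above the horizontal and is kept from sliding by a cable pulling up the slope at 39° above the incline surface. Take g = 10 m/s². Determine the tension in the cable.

Take axes along and perpendicular to the incline. Weight components: W sin 37.6° = 388.1 N down-slope, W cos 37.6° = 503.9 N into the surface.
Along incline: T cos 39° = W sin 37.6° → T = 499.3 N.
Perpendicular: N = W cos 37.6° − T sin 39° = 189.7 N.

T ≈ 499 N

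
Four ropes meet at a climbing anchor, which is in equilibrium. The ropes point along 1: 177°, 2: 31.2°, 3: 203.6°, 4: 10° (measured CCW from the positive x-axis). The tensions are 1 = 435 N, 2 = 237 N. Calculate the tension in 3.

Resolve: ΣF_x = 435 cos 177° + 237 cos 31.2° + T_3 cos 203.6° + T_4 cos 10° = 0.
        ΣF_y = 435 sin 177° + 237 sin 31.2° + T_3 sin 203.6° + T_4 sin 10° = 0.
The known terms sum to (-231.7, 145.5) N, so -0.9164 T_3 + 0.9848 T_4 = 231.7 and -0.4003 T_3 + 0.1736 T_4 = -145.5.
Solving simultaneously: T_3 = 780.6 N, T_4 = 961.6 N.

T_3 ≈ 781 N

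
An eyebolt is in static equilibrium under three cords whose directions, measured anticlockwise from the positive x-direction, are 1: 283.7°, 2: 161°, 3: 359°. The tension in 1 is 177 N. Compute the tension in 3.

T_3 ≈ 482 N

Resolve: ΣF_x = 177 cos 283.7° + T_2 cos 161° + T_3 cos 359° = 0.
        ΣF_y = 177 sin 283.7° + T_2 sin 161° + T_3 sin 359° = 0.
The known terms sum to (41.92, -172) N, so -0.9455 T_2 + 0.9998 T_3 = -41.92 and 0.3256 T_2 − 0.0175 T_3 = 172.
Solving simultaneously: T_2 = 554 N, T_3 = 482 N.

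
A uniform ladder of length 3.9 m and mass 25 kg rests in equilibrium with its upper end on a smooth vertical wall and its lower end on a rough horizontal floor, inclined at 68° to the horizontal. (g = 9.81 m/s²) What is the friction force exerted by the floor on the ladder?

Torques about the foot: N_wall · 3.9 sin 68° = 25×9.81×1.95 cos 68° → N_wall = 49.544 N.
ΣF_x = 0: f_floor = N_wall = 49.544 N.

f ≈ 49.5 N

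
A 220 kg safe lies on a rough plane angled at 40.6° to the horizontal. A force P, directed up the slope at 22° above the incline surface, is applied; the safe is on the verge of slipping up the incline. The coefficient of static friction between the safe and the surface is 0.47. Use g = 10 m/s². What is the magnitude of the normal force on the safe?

N ≈ 918 N

On the verge of sliding up the incline, friction equals μN and acts down the slope.
Perpendicular: N + P sin 22° = W cos 40.6° = 1670 N.
Along incline: P cos 22° = W sin 40.6° + μN  with W sin 40.6° = 1432 N.
Solving the pair for P and N: P = 2009 N, N = 917.7 N (and f = μN = 431.3 N).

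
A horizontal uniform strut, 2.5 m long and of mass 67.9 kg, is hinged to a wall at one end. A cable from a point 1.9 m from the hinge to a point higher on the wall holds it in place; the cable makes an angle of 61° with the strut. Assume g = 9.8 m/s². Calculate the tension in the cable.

T ≈ 501 N

Take torques about the hinge: T sin 61° · 1.9 = 67.9×9.8×1.25 = 831.78 N·m.
So T = 831.78 / (0.8746 × 1.9) = 500.53 N.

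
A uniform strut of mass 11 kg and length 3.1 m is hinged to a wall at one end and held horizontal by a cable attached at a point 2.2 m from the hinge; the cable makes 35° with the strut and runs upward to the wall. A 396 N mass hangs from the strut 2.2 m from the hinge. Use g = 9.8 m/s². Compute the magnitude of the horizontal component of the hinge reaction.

H_x ≈ 674 N

Take torques about the hinge: T sin 35° · 2.2 = 11×9.8×1.55 + 396×2.2 = 1038.3 N·m.
So T = 1038.3 / (0.5736 × 2.2) = 822.82 N.
ΣF_x = 0: H_x = T cos 35° = 674.01 N.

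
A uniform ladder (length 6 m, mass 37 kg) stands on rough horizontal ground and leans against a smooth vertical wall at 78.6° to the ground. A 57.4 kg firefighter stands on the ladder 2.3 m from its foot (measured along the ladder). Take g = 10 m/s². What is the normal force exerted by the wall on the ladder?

N_wall ≈ 81.7 N

Torques about the foot: N_wall · 6 sin 78.6° = 37×10×3 cos 78.6° + 57.4×10×2.3 cos 78.6° → N_wall = 81.669 N.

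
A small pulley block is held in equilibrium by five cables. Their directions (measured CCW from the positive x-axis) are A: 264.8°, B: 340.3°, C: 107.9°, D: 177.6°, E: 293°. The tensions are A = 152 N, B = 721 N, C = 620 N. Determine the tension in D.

Resolve: ΣF_x = 152 cos 264.8° + 721 cos 340.3° + 620 cos 107.9° + T_D cos 177.6° + T_E cos 293° = 0.
        ΣF_y = 152 sin 264.8° + 721 sin 340.3° + 620 sin 107.9° + T_D sin 177.6° + T_E sin 293° = 0.
The known terms sum to (474.5, 195.6) N, so -0.9991 T_D + 0.3907 T_E = -474.5 and 0.0419 T_D − 0.9205 T_E = -195.6.
Solving simultaneously: T_D = 568.1 N, T_E = 238.3 N.

T_D ≈ 568 N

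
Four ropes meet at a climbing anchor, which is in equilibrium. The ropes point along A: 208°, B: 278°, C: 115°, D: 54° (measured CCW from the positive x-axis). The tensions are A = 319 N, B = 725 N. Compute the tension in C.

T_C ≈ 416 N

Resolve: ΣF_x = 319 cos 208° + 725 cos 278° + T_C cos 115° + T_D cos 54° = 0.
        ΣF_y = 319 sin 208° + 725 sin 278° + T_C sin 115° + T_D sin 54° = 0.
The known terms sum to (-180.8, -867.7) N, so -0.4226 T_C + 0.5878 T_D = 180.8 and 0.9063 T_C + 0.8090 T_D = 867.7.
Solving simultaneously: T_C = 415.9 N, T_D = 606.6 N.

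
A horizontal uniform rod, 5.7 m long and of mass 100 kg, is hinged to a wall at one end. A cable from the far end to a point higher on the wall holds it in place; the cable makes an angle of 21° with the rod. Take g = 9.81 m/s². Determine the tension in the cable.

T ≈ 1370 N

Take torques about the hinge: T sin 21° · 5.7 = 100×9.81×2.85 = 2795.8 N·m.
So T = 2795.8 / (0.3584 × 5.7) = 1368.7 N.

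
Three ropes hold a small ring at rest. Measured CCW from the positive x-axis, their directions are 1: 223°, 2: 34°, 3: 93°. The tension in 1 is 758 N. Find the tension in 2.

Resolve: ΣF_x = 758 cos 223° + T_2 cos 34° + T_3 cos 93° = 0.
        ΣF_y = 758 sin 223° + T_2 sin 34° + T_3 sin 93° = 0.
The known terms sum to (-554.4, -517) N, so 0.8290 T_2 − 0.0523 T_3 = 554.4 and 0.5592 T_2 + 0.9986 T_3 = 517.
Solving simultaneously: T_2 = 677.4 N, T_3 = 138.3 N.

T_2 ≈ 677 N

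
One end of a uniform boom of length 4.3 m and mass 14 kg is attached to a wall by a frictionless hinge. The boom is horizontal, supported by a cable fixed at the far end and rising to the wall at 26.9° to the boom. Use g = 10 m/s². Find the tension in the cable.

T ≈ 155 N

Take torques about the hinge: T sin 26.9° · 4.3 = 14×10×2.15 = 301 N·m.
So T = 301 / (0.4524 × 4.3) = 154.72 N.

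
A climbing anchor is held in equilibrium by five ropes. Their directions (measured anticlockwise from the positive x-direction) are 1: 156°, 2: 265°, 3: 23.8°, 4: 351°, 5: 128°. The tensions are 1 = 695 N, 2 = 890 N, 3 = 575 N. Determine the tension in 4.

T_4 ≈ 551 N

Resolve: ΣF_x = 695 cos 156° + 890 cos 265° + 575 cos 23.8° + T_4 cos 351° + T_5 cos 128° = 0.
        ΣF_y = 695 sin 156° + 890 sin 265° + 575 sin 23.8° + T_4 sin 351° + T_5 sin 128° = 0.
The known terms sum to (-186.4, -371.9) N, so 0.9877 T_4 − 0.6157 T_5 = 186.4 and -0.1564 T_4 + 0.7880 T_5 = 371.9.
Solving simultaneously: T_4 = 551.1 N, T_5 = 581.3 N.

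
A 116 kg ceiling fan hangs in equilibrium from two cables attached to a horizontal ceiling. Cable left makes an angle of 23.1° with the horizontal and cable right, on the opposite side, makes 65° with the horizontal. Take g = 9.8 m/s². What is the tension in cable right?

Weight W = 116 × 9.8 = 1137 N acts straight down.
Horizontal: T_left cos 23.1° = T_right cos 65°  →  T_left = 0.4595 T_right.
Vertical: T_left sin 23.1° + T_right sin 65° = 1137.
Substituting the horizontal relation into the vertical equation gives 1.087 T_right = 1137, so T_right = 1046 N.

T_right ≈ 1050 N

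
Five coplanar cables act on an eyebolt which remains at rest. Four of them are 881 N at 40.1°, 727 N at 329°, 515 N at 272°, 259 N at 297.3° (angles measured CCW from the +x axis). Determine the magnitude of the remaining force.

F ≈ 1540 N

Sum the known components: ΣF_x = 1434 N, ΣF_y = -551.8 N.
For equilibrium the remaining force must supply (−ΣF_x, −ΣF_y) = (-1434, 551.8) N.
Magnitude = √((-1434)² + (551.8)²) = 1536 N; direction = atan2(551.8, -1434) = 159.0°.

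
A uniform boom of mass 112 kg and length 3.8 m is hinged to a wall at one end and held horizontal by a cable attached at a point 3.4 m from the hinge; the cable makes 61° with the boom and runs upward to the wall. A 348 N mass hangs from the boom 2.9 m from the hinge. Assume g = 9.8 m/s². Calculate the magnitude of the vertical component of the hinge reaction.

|H_y| ≈ 535 N

Take torques about the hinge: T sin 61° · 3.4 = 112×9.8×1.9 + 348×2.9 = 3094.6 N·m.
So T = 3094.6 / (0.8746 × 3.4) = 1040.7 N.
ΣF_y = 0: H_y = (112×9.8 + 348) − T sin 61° = 1445.6 − 910.19 = 535.41 N.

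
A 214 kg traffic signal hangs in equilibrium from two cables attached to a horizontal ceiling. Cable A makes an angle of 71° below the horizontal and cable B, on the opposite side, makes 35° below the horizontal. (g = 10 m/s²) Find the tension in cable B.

Weight W = 214 × 10 = 2140 N acts straight down.
Horizontal: T_A cos 71° = T_B cos 35°  →  T_A = 2.516 T_B.
Vertical: T_A sin 71° + T_B sin 35° = 2140.
Substituting the horizontal relation into the vertical equation gives 2.953 T_B = 2140, so T_B = 724.8 N.

T_B ≈ 725 N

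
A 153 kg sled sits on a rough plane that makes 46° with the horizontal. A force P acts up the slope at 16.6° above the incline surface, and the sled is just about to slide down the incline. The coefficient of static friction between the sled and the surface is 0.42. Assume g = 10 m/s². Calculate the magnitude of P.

P ≈ 780 N

On the verge of sliding down the incline, friction equals μN and acts up the slope.
Perpendicular: N + P sin 16.6° = W cos 46° = 1063 N.
Along incline: P cos 16.6° + μN = W sin 46° with W sin 46° = 1101 N.
Solving the pair for P and N: P = 780.4 N, N = 839.9 N (and f = μN = 352.8 N).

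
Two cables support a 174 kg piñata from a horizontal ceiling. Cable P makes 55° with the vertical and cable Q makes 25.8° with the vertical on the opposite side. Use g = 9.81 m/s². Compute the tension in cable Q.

T_Q ≈ 1420 N

Angles from the horizontal: cable P is 90° − 55° = 35°, cable Q is 90° − 25.8° = 64.2°.
Weight W = 174 × 9.81 = 1707 N acts straight down.
Horizontal: T_P cos 35° = T_Q cos 64.2°  →  T_P = 0.5313 T_Q.
Vertical: T_P sin 35° + T_Q sin 64.2° = 1707.
Substituting the horizontal relation into the vertical equation gives 1.205 T_Q = 1707, so T_Q = 1416 N.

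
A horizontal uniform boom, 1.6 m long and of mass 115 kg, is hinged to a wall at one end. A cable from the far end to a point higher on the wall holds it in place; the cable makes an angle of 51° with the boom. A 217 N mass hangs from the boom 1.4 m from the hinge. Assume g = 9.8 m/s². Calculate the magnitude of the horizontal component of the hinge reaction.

Take torques about the hinge: T sin 51° · 1.6 = 115×9.8×0.8 + 217×1.4 = 1205.4 N·m.
So T = 1205.4 / (0.7771 × 1.6) = 969.41 N.
ΣF_x = 0: H_x = T cos 51° = 610.07 N.

H_x ≈ 610 N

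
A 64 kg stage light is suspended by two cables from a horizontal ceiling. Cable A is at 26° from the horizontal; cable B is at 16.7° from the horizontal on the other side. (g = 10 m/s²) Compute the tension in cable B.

Weight W = 64 × 10 = 640 N acts straight down.
Horizontal: T_A cos 26° = T_B cos 16.7°  →  T_A = 1.066 T_B.
Vertical: T_A sin 26° + T_B sin 16.7° = 640.
Substituting the horizontal relation into the vertical equation gives 0.7545 T_B = 640, so T_B = 848.2 N.

T_B ≈ 848 N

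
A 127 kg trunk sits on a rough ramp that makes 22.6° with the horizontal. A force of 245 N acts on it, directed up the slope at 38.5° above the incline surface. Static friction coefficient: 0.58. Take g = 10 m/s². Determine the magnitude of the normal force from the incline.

Axes along / perpendicular to the incline. W sin 22.6° = 488.1 N down-slope; W cos 22.6° = 1172 N into the surface.
Perpendicular: N = W cos 22.6° − P sin 38.5° = 1172 − 152.5 = 1020 N.
Along incline: P cos 38.5° + f = W sin 22.6° (friction acts up-slope) → f = 488.1 − 191.7 = 296.3 N.
|f| = 296.3 N ≤ μN = 591.6 N, so the trunk is indeed static.

N ≈ 1020 N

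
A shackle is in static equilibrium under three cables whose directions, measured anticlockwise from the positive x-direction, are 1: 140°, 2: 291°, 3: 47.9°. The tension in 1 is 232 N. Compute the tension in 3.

Resolve: ΣF_x = 232 cos 140° + T_2 cos 291° + T_3 cos 47.9° = 0.
        ΣF_y = 232 sin 140° + T_2 sin 291° + T_3 sin 47.9° = 0.
The known terms sum to (-177.7, 149.1) N, so 0.3584 T_2 + 0.6704 T_3 = 177.7 and -0.9336 T_2 + 0.7420 T_3 = -149.1.
Solving simultaneously: T_2 = 260 N, T_3 = 126.1 N.

T_3 ≈ 126 N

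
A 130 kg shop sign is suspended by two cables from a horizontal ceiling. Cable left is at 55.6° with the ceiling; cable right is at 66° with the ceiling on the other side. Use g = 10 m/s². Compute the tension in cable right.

T_right ≈ 862 N

Weight W = 130 × 10 = 1300 N acts straight down.
Horizontal: T_left cos 55.6° = T_right cos 66°  →  T_left = 0.7199 T_right.
Vertical: T_left sin 55.6° + T_right sin 66° = 1300.
Substituting the horizontal relation into the vertical equation gives 1.508 T_right = 1300, so T_right = 862.3 N.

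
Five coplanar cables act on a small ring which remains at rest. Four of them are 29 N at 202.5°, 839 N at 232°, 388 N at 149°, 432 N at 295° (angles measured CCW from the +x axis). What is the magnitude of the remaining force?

Sum the known components: ΣF_x = -693.3 N, ΣF_y = -863.9 N.
For equilibrium the remaining force must supply (−ΣF_x, −ΣF_y) = (693.3, 863.9) N.
Magnitude = √((693.3)² + (863.9)²) = 1108 N; direction = atan2(863.9, 693.3) = 51.3°.

F ≈ 1110 N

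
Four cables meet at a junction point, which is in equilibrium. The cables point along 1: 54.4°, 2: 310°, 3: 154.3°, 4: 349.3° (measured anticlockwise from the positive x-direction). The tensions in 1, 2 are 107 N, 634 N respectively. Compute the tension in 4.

T_4 ≈ 601 N

Resolve: ΣF_x = 107 cos 54.4° + 634 cos 310° + T_3 cos 154.3° + T_4 cos 349.3° = 0.
        ΣF_y = 107 sin 54.4° + 634 sin 310° + T_3 sin 154.3° + T_4 sin 349.3° = 0.
The known terms sum to (469.8, -398.7) N, so -0.9011 T_3 + 0.9826 T_4 = -469.8 and 0.4337 T_3 − 0.1857 T_4 = 398.7.
Solving simultaneously: T_3 = 1177 N, T_4 = 600.8 N.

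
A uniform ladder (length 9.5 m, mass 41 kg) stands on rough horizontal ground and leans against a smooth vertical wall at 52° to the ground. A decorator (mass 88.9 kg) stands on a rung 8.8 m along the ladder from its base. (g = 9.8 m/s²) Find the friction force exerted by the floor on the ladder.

Torques about the foot: N_wall · 9.5 sin 52° = 41×9.8×4.75 cos 52° + 88.9×9.8×8.8 cos 52° → N_wall = 787.48 N.
ΣF_x = 0: f_floor = N_wall = 787.48 N.

f ≈ 787 N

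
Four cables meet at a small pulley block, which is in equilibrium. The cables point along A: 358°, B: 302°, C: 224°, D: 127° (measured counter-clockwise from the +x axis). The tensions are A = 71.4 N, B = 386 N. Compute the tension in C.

Resolve: ΣF_x = 71.4 cos 358° + 386 cos 302° + T_C cos 224° + T_D cos 127° = 0.
        ΣF_y = 71.4 sin 358° + 386 sin 302° + T_C sin 224° + T_D sin 127° = 0.
The known terms sum to (275.9, -329.8) N, so -0.7193 T_C − 0.6018 T_D = -275.9 and -0.6947 T_C + 0.7986 T_D = 329.8.
Solving simultaneously: T_C = 22.01 N, T_D = 432.1 N.

T_C ≈ 22 N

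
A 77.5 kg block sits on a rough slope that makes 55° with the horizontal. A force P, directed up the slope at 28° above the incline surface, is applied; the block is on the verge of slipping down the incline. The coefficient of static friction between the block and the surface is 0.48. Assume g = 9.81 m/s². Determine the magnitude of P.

P ≈ 629 N

On the verge of sliding down the incline, friction equals μN and acts up the slope.
Perpendicular: N + P sin 28° = W cos 55° = 436.1 N.
Along incline: P cos 28° + μN = W sin 55° with W sin 55° = 622.8 N.
Solving the pair for P and N: P = 628.7 N, N = 140.9 N (and f = μN = 67.63 N).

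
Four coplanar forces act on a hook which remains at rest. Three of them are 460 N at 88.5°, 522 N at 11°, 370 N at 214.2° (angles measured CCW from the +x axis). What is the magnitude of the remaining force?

Sum the known components: ΣF_x = 218.4 N, ΣF_y = 351.5 N.
For equilibrium the remaining force must supply (−ΣF_x, −ΣF_y) = (-218.4, -351.5) N.
Magnitude = √((-218.4)² + (-351.5)²) = 413.8 N; direction = atan2(-351.5, -218.4) = 238.1°.

F ≈ 414 N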